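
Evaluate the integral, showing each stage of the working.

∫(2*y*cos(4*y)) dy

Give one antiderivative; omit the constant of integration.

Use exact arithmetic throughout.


Step 1. Integrate ∫(2*y*cos(4*y)) dy by parts with u = y, dv = (2*cos(4*y)) dy, so v = sin(4*y)/2: now y*sin(4*y)/2 + ∫(-sin(4*y)/2) dy.
Step 2. Evaluate the standard form: now y*sin(4*y)/2 + cos(4*y)/8.
Answer: y*sin(4*y)/2 + cos(4*y)/8.


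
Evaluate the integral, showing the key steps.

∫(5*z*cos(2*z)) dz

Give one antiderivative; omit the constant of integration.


Step 1. Integrate ∫(5*z*cos(2*z)) dz by parts with u = z, dv = (5*cos(2*z)) dz, so v = 5*sin(2*z)/2: now 5*z*sin(2*z)/2 + ∫(-5*sin(2*z)/2) dz.
Step 2. Evaluate the standard form: now 5*z*sin(2*z)/2 + 5*cos(2*z)/4.
Answer: 5*z*sin(2*z)/2 + 5*cos(2*z)/4.


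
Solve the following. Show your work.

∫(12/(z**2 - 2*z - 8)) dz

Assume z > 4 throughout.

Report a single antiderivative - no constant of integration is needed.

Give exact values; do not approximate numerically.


Step 1. Decompose ∫(12/(z**2 - 2*z - 8)) dz by partial fractions, 12/(z**2 - 2*z - 8) = -2/(z + 2) + 2/(z - 4): now ∫(2/(z - 4)) dz + ∫(-2/(z + 2)) dz.
Step 2. Evaluate the standard form [assuming z > -2]: now -2*log(z + 2) + ∫(2/(z - 4)) dz.
Step 3. Evaluate the standard form [assuming z > 4]: now 2*log(z - 4) - 2*log(z + 2).
Answer: 2*log(z - 4) - 2*log(z + 2).


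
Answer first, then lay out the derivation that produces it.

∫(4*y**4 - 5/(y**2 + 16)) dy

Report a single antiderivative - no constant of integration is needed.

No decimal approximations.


The answer is 4*y**5/5 - 5*atan(y/4)/4.
Step 1. Rewrite: now ∫(4*y**4) dy + ∫(-5/(y**2 + 16)) dy.
Step 2. Evaluate the standard form: now -5*atan(y/4)/4 + ∫(4*y**4) dy.
Step 3. Evaluate the standard form: now 4*y**5/5 - 5*atan(y/4)/4.
Answer: 4*y**5/5 - 5*atan(y/4)/4.


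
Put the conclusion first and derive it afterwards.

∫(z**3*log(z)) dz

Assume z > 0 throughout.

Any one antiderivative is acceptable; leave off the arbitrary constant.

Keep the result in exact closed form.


The answer is z**4*log(z)/4 - z**4/16.
Step 1. Integrate ∫(z**3*log(z)) dz by parts with u = log(z), dv = (z**3) dz, so v = z**4/4 [assuming z > 0]: now z**4*log(z)/4 + ∫(-z**3/4) dz.
Step 2. Evaluate the standard form: now z**4*log(z)/4 - z**4/16.
Answer: z**4*log(z)/4 - z**4/16.


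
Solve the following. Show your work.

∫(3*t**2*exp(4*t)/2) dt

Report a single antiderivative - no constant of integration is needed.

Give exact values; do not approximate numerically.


Step 1. Integrate ∫(3*t**2*exp(4*t)/2) dt by parts with u = t**2, dv = (3*exp(4*t)/2) dt, so v = 3*exp(4*t)/8: now 3*t**2*exp(4*t)/8 + ∫(-3*t*exp(4*t)/4) dt.
Step 2. Integrate ∫(-3*t*exp(4*t)/4) dt by parts with u = t, dv = (-3*exp(4*t)/4) dt, so v = -3*exp(4*t)/16: now 3*t**2*exp(4*t)/8 - 3*t*exp(4*t)/16 + ∫(3*exp(4*t)/16) dt.
Step 3. Evaluate the standard form: now 3*t**2*exp(4*t)/8 - 3*t*exp(4*t)/16 + 3*exp(4*t)/64.
Answer: 3*t**2*exp(4*t)/8 - 3*t*exp(4*t)/16 + 3*exp(4*t)/64.


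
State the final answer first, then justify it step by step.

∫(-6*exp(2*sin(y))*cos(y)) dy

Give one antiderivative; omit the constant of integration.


The answer is -3*exp(2*sin(y)).
Step 1. Substitute u = sin(y), turning ∫(-6*exp(2*sin(y))*cos(y)) dy into ∫(-6*exp(2*u)) du: now ∫(-6*exp(2*u)) du.
Step 2. Evaluate the standard form: now -3*exp(2*u).
Step 3. Substitute back u = sin(y): now -3*exp(2*sin(y)).
Answer: -3*exp(2*sin(y)).


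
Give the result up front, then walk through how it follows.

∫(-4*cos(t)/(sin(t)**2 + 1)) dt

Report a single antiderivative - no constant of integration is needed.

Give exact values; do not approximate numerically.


The answer is -4*atan(sin(t)).
Step 1. Substitute u = sin(t), turning ∫(-4*cos(t)/(sin(t)**2 + 1)) dt into ∫(-4/(u**2 + 1)) du: now ∫(-4/(u**2 + 1)) du.
Step 2. Evaluate the standard form: now -4*atan(u).
Step 3. Substitute back u = sin(t): now -4*atan(sin(t)).
Answer: -4*atan(sin(t)).


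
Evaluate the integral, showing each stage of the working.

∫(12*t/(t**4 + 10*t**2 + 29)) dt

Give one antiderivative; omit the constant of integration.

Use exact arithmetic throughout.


Step 1. Substitute u = t**2 + 5, turning ∫(12*t/(t**4 + 10*t**2 + 29)) dt into ∫(6/(u**2 + 4)) du: now ∫(6/(u**2 + 4)) du.
Step 2. Evaluate the standard form: now 3*atan(u/2).
Step 3. Substitute back u = t**2 + 5: now 3*atan(t**2/2 + 5/2).
Answer: 3*atan(t**2/2 + 5/2).


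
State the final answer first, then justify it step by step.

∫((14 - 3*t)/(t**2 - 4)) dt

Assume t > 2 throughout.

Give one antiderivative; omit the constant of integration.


The answer is 2*log(t - 2) - 5*log(t + 2).
Step 1. Decompose ∫((14 - 3*t)/(t**2 - 4)) dt by partial fractions, (14 - 3*t)/(t**2 - 4) = -5/(t + 2) + 2/(t - 2): now ∫(2/(t - 2)) dt + ∫(-5/(t + 2)) dt.
Step 2. Evaluate the standard form [assuming t > 2]: now 2*log(t - 2) + ∫(-5/(t + 2)) dt.
Step 3. Evaluate the standard form [assuming t > -2]: now 2*log(t - 2) - 5*log(t + 2).
Answer: 2*log(t - 2) - 5*log(t + 2).


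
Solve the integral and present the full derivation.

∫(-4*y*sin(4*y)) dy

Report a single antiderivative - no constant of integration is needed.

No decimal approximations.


Step 1. Integrate ∫(-4*y*sin(4*y)) dy by parts with u = y, dv = (-4*sin(4*y)) dy, so v = cos(4*y): now y*cos(4*y) + ∫(-cos(4*y)) dy.
Step 2. Evaluate the standard form: now y*cos(4*y) - sin(4*y)/4.
Answer: y*cos(4*y) - sin(4*y)/4.


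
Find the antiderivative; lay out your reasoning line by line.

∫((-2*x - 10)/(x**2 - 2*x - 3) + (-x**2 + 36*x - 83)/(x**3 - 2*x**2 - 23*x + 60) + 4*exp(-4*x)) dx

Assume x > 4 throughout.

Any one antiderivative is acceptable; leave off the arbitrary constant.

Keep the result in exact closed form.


Step 1. Rewrite: now ∫((-2*x - 10)/(x**2 - 2*x - 3)) dx + ∫((-x**2 + 36*x - 83)/(x**3 - 2*x**2 - 23*x + 60)) dx + ∫(4*exp(-4*x)) dx.
Step 2. Evaluate the standard form: now ∫((-2*x - 10)/(x**2 - 2*x - 3)) dx + ∫((-x**2 + 36*x - 83)/(x**3 - 2*x**2 - 23*x + 60)) dx - exp(-4*x).
Step 3. Decompose ∫((-2*x - 10)/(x**2 - 2*x - 3)) dx by partial fractions, (-2*x - 10)/(x**2 - 2*x - 3) = 2/(x + 1) - 4/(x - 3): now ∫((-x**2 + 36*x - 83)/(x**3 - 2*x**2 - 23*x + 60)) dx + ∫(-4/(x - 3)) dx + ∫(2/(x + 1)) dx - exp(-4*x).
Step 4. Evaluate the standard form [assuming x > 3]: now -4*log(x - 3) + ∫((-x**2 + 36*x - 83)/(x**3 - 2*x**2 - 23*x + 60)) dx + ∫(2/(x + 1)) dx - exp(-4*x).
Step 5. Evaluate the standard form [assuming x > -1]: now -4*log(x - 3) + 2*log(x + 1) + ∫((-x**2 + 36*x - 83)/(x**3 - 2*x**2 - 23*x + 60)) dx - exp(-4*x).
Step 6. Decompose ∫((-x**2 + 36*x - 83)/(x**3 - 2*x**2 - 23*x + 60)) dx by partial fractions, (-x**2 + 36*x - 83)/(x**3 - 2*x**2 - 23*x + 60) = -4/(x + 5) - 2/(x - 3) + 5/(x - 4): now -4*log(x - 3) + 2*log(x + 1) + ∫(5/(x - 4)) dx + ∫(-2/(x - 3)) dx + ∫(-4/(x + 5)) dx - exp(-4*x).
Step 7. Evaluate the standard form [assuming x > -5]: now -4*log(x - 3) + 2*log(x + 1) - 4*log(x + 5) + ∫(5/(x - 4)) dx + ∫(-2/(x - 3)) dx - exp(-4*x).
Step 8. Evaluate the standard form [assuming x > 4]: now 5*log(x - 4) - 4*log(x - 3) + 2*log(x + 1) - 4*log(x + 5) + ∫(-2/(x - 3)) dx - exp(-4*x).
Step 9. Evaluate the standard form [assuming x > 3]: now 5*log(x - 4) - 6*log(x - 3) + 2*log(x + 1) - 4*log(x + 5) - exp(-4*x).
Answer: 5*log(x - 4) - 6*log(x - 3) + 2*log(x + 1) - 4*log(x + 5) - exp(-4*x).


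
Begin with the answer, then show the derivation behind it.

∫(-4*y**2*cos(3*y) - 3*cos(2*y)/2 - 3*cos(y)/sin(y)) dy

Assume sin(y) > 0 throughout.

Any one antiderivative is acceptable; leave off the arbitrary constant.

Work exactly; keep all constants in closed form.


The answer is -4*y**2*sin(3*y)/3 - 8*y*cos(3*y)/9 - 3*log(sin(y)) - 3*sin(2*y)/4 + 8*sin(3*y)/27.
Step 1. Rewrite: now ∫(-4*y**2*cos(3*y)) dy + ∫(-3*cos(y)/sin(y)) dy + ∫(-3*cos(2*y)/2) dy.
Step 2. Integrate ∫(-4*y**2*cos(3*y)) dy by parts with u = y**2, dv = (-4*cos(3*y)) dy, so v = -4*sin(3*y)/3: now -4*y**2*sin(3*y)/3 + ∫(8*y*sin(3*y)/3) dy + ∫(-3*cos(y)/sin(y)) dy + ∫(-3*cos(2*y)/2) dy.
Step 3. Integrate ∫(8*y*sin(3*y)/3) dy by parts with u = y, dv = (8*sin(3*y)/3) dy, so v = -8*cos(3*y)/9: now -4*y**2*sin(3*y)/3 - 8*y*cos(3*y)/9 + ∫(-3*cos(y)/sin(y)) dy + ∫(-3*cos(2*y)/2) dy + ∫(8*cos(3*y)/9) dy.
Step 4. Evaluate the standard form: now -4*y**2*sin(3*y)/3 - 8*y*cos(3*y)/9 + 8*sin(3*y)/27 + ∫(-3*cos(y)/sin(y)) dy + ∫(-3*cos(2*y)/2) dy.
Step 5. Evaluate the standard form: now -4*y**2*sin(3*y)/3 - 8*y*cos(3*y)/9 - 3*sin(2*y)/4 + 8*sin(3*y)/27 + ∫(-3*cos(y)/sin(y)) dy.
Step 6. Substitute u = sin(y), turning ∫(-3*cos(y)/sin(y)) dy into ∫(-3/u) du: now -4*y**2*sin(3*y)/3 - 8*y*cos(3*y)/9 - 3*sin(2*y)/4 + 8*sin(3*y)/27 + ∫(-3/u) du.
Step 7. Evaluate the standard form [assuming u > 0]: now -4*y**2*sin(3*y)/3 - 8*y*cos(3*y)/9 - 3*log(u) - 3*sin(2*y)/4 + 8*sin(3*y)/27.
Step 8. Substitute back u = sin(y): now -4*y**2*sin(3*y)/3 - 8*y*cos(3*y)/9 - 3*log(sin(y)) - 3*sin(2*y)/4 + 8*sin(3*y)/27.
Answer: -4*y**2*sin(3*y)/3 - 8*y*cos(3*y)/9 - 3*log(sin(y)) - 3*sin(2*y)/4 + 8*sin(3*y)/27.


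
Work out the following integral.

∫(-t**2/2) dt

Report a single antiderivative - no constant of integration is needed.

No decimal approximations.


Answer: -t**3/6.


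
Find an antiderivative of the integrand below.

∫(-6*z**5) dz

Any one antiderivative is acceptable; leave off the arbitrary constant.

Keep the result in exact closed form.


Answer: -z**6.


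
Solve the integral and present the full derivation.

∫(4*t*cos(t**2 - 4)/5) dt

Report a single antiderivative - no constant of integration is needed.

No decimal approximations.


Step 1. Substitute u = t**2 - 4, turning ∫(4*t*cos(t**2 - 4)/5) dt into ∫(2*cos(u)/5) du: now ∫(2*cos(u)/5) du.
Step 2. Evaluate the standard form: now 2*sin(u)/5.
Step 3. Substitute back u = t**2 - 4: now 2*sin(t**2 - 4)/5.
Answer: 2*sin(t**2 - 4)/5.


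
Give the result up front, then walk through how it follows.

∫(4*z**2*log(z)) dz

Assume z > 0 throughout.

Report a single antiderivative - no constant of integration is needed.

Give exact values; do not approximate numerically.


The answer is 4*z**3*log(z)/3 - 4*z**3/9.
Step 1. Integrate ∫(4*z**2*log(z)) dz by parts with u = log(z), dv = (4*z**2) dz, so v = 4*z**3/3 [assuming z > 0]: now 4*z**3*log(z)/3 + ∫(-4*z**2/3) dz.
Step 2. Evaluate the standard form: now 4*z**3*log(z)/3 - 4*z**3/9.
Answer: 4*z**3*log(z)/3 - 4*z**3/9.


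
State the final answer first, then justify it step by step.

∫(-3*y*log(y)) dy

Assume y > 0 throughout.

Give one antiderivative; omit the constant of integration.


The answer is -3*y**2*log(y)/2 + 3*y**2/4.
Step 1. Integrate ∫(-3*y*log(y)) dy by parts with u = log(y), dv = (-3*y) dy, so v = -3*y**2/2 [assuming y > 0]: now -3*y**2*log(y)/2 + ∫(3*y/2) dy.
Step 2. Evaluate the standard form: now -3*y**2*log(y)/2 + 3*y**2/4.
Answer: -3*y**2*log(y)/2 + 3*y**2/4.


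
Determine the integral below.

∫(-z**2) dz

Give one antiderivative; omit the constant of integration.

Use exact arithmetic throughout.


Answer: -z**3/3.


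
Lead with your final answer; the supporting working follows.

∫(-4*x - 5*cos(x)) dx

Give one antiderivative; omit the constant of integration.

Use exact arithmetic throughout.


The answer is -2*x**2 - 5*sin(x).
Step 1. Rewrite: now ∫(-4*x) dx + ∫(-5*cos(x)) dx.
Step 2. Evaluate the standard form: now -5*sin(x) + ∫(-4*x) dx.
Step 3. Evaluate the standard form: now -2*x**2 - 5*sin(x).
Answer: -2*x**2 - 5*sin(x).


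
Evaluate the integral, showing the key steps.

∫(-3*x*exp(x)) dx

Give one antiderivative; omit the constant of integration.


Step 1. Integrate ∫(-3*x*exp(x)) dx by parts with u = x, dv = (-3*exp(x)) dx, so v = -3*exp(x): now -3*x*exp(x) + ∫(3*exp(x)) dx.
Step 2. Evaluate the standard form: now -3*x*exp(x) + 3*exp(x).
Answer: -3*x*exp(x) + 3*exp(x).


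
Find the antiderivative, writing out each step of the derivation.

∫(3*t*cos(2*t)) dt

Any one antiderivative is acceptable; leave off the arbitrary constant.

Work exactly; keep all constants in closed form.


Step 1. Integrate ∫(3*t*cos(2*t)) dt by parts with u = t, dv = (3*cos(2*t)) dt, so v = 3*sin(2*t)/2: now 3*t*sin(2*t)/2 + ∫(-3*sin(2*t)/2) dt.
Step 2. Evaluate the standard form: now 3*t*sin(2*t)/2 + 3*cos(2*t)/4.
Answer: 3*t*sin(2*t)/2 + 3*cos(2*t)/4.


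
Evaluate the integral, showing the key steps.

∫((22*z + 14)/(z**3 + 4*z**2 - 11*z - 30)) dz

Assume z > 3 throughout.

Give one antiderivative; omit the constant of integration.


Step 1. Decompose ∫((22*z + 14)/(z**3 + 4*z**2 - 11*z - 30)) dz by partial fractions, (22*z + 14)/(z**3 + 4*z**2 - 11*z - 30) = -4/(z + 5) + 2/(z + 2) + 2/(z - 3): now ∫(2/(z - 3)) dz + ∫(2/(z + 2)) dz + ∫(-4/(z + 5)) dz.
Step 2. Evaluate the standard form [assuming z > 3]: now 2*log(z - 3) + ∫(2/(z + 2)) dz + ∫(-4/(z + 5)) dz.
Step 3. Evaluate the standard form [assuming z > -5]: now 2*log(z - 3) - 4*log(z + 5) + ∫(2/(z + 2)) dz.
Step 4. Evaluate the standard form [assuming z > -2]: now 2*log(z - 3) + 2*log(z + 2) - 4*log(z + 5).
Answer: 2*log(z - 3) + 2*log(z + 2) - 4*log(z + 5).


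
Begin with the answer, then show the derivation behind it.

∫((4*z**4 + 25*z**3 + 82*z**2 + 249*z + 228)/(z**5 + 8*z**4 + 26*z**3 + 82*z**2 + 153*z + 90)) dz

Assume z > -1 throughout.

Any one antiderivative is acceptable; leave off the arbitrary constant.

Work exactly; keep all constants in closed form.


The answer is log(z + 1) + 2*log(z + 2) + log(z + 5) + atan(z/3).
Step 1. Decompose ∫((4*z**4 + 25*z**3 + 82*z**2 + 249*z + 228)/(z**5 + 8*z**4 + 26*z**3 + 82*z**2 + 153*z + 90)) dz by partial fractions, (4*z**4 + 25*z**3 + 82*z**2 + 249*z + 228)/(z**5 + 8*z**4 + 26*z**3 + 82*z**2 + 153*z + 90) = 3/(z**2 + 9) + 1/(z + 5) + 2/(z + 2) + 1/(z + 1): now ∫(1/(z + 1)) dz + ∫(2/(z + 2)) dz + ∫(1/(z + 5)) dz + ∫(3/(z**2 + 9)) dz.
Step 2. Evaluate the standard form [assuming z > -2]: now 2*log(z + 2) + ∫(1/(z + 1)) dz + ∫(1/(z + 5)) dz + ∫(3/(z**2 + 9)) dz.
Step 3. Evaluate the standard form [assuming z > -1]: now log(z + 1) + 2*log(z + 2) + ∫(1/(z + 5)) dz + ∫(3/(z**2 + 9)) dz.
Step 4. Evaluate the standard form [assuming z > -5]: now log(z + 1) + 2*log(z + 2) + log(z + 5) + ∫(3/(z**2 + 9)) dz.
Step 5. Evaluate the standard form: now log(z + 1) + 2*log(z + 2) + log(z + 5) + atan(z/3).
Answer: log(z + 1) + 2*log(z + 2) + log(z + 5) + atan(z/3).


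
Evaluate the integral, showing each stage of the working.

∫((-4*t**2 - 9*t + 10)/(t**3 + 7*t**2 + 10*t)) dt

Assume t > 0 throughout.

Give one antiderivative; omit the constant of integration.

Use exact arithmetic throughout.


Step 1. Decompose ∫((-4*t**2 - 9*t + 10)/(t**3 + 7*t**2 + 10*t)) dt by partial fractions, (-4*t**2 - 9*t + 10)/(t**3 + 7*t**2 + 10*t) = -3/(t + 5) - 2/(t + 2) + 1/t: now ∫(1/t) dt + ∫(-2/(t + 2)) dt + ∫(-3/(t + 5)) dt.
Step 2. Evaluate the standard form [assuming t > -2]: now -2*log(t + 2) + ∫(1/t) dt + ∫(-3/(t + 5)) dt.
Step 3. Evaluate the standard form [assuming t > -5]: now -2*log(t + 2) - 3*log(t + 5) + ∫(1/t) dt.
Step 4. Evaluate the standard form [assuming t > 0]: now log(t) - 2*log(t + 2) - 3*log(t + 5).
Answer: log(t) - 2*log(t + 2) - 3*log(t + 5).


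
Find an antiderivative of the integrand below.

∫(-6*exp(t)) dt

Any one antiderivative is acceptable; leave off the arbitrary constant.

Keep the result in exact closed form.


Answer: -6*exp(t).


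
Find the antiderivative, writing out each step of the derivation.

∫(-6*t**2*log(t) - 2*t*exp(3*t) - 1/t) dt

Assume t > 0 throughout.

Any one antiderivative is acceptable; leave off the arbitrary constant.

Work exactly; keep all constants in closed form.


Step 1. Rewrite: now ∫(-1/t) dt + ∫(-2*t*exp(3*t)) dt + ∫(-6*t**2*log(t)) dt.
Step 2. Integrate ∫(-2*t*exp(3*t)) dt by parts with u = t, dv = (-2*exp(3*t)) dt, so v = -2*exp(3*t)/3: now -2*t*exp(3*t)/3 + ∫(-1/t) dt + ∫(-6*t**2*log(t)) dt + ∫(2*exp(3*t)/3) dt.
Step 3. Evaluate the standard form: now -2*t*exp(3*t)/3 + 2*exp(3*t)/9 + ∫(-1/t) dt + ∫(-6*t**2*log(t)) dt.
Step 4. Evaluate the standard form [assuming t > 0]: now -2*t*exp(3*t)/3 + 2*exp(3*t)/9 - log(t) + ∫(-6*t**2*log(t)) dt.
Step 5. Integrate ∫(-6*t**2*log(t)) dt by parts with u = log(t), dv = (-6*t**2) dt, so v = -2*t**3 [assuming t > 0]: now -2*t**3*log(t) - 2*t*exp(3*t)/3 + 2*exp(3*t)/9 - log(t) + ∫(2*t**2) dt.
Step 6. Evaluate the standard form: now -2*t**3*log(t) + 2*t**3/3 - 2*t*exp(3*t)/3 + 2*exp(3*t)/9 - log(t).
Answer: -2*t**3*log(t) + 2*t**3/3 - 2*t*exp(3*t)/3 + 2*exp(3*t)/9 - log(t).


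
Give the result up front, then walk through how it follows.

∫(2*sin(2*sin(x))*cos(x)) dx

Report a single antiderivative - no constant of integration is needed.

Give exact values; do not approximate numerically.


The answer is -cos(2*sin(x)).
Step 1. Substitute u = sin(x), turning ∫(2*sin(2*sin(x))*cos(x)) dx into ∫(2*sin(2*u)) du: now ∫(2*sin(2*u)) du.
Step 2. Evaluate the standard form: now -cos(2*u).
Step 3. Substitute back u = sin(x): now -cos(2*sin(x)).
Answer: -cos(2*sin(x)).


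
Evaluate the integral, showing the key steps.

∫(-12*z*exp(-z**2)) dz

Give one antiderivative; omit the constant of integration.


Step 1. Substitute u = z**2, turning ∫(-12*z*exp(-z**2)) dz into ∫(-6*exp(-u)) du: now ∫(-6*exp(-u)) du.
Step 2. Evaluate the standard form: now 6*exp(-u).
Step 3. Substitute back u = z**2: now 6*exp(-z**2).
Answer: 6*exp(-z**2).


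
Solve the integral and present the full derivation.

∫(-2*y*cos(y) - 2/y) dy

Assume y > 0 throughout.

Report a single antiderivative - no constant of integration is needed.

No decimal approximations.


Step 1. Rewrite: now ∫(-2/y) dy + ∫(-2*y*cos(y)) dy.
Step 2. Evaluate the standard form [assuming y > 0]: now -2*log(y) + ∫(-2*y*cos(y)) dy.
Step 3. Integrate ∫(-2*y*cos(y)) dy by parts with u = y, dv = (-2*cos(y)) dy, so v = -2*sin(y): now -2*y*sin(y) - 2*log(y) + ∫(2*sin(y)) dy.
Step 4. Evaluate the standard form: now -2*y*sin(y) - 2*log(y) - 2*cos(y).
Answer: -2*y*sin(y) - 2*log(y) - 2*cos(y).


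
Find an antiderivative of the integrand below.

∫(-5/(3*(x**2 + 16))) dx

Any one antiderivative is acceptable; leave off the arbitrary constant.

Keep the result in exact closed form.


Answer: -5*atan(x/4)/12.


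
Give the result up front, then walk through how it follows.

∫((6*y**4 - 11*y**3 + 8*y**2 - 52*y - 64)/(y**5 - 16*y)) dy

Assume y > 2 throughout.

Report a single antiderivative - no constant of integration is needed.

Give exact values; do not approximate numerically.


The answer is 4*log(y) - 2*log(y - 2) + 4*log(y + 2) + atan(y/2)/2.
Step 1. Decompose ∫((6*y**4 - 11*y**3 + 8*y**2 - 52*y - 64)/(y**5 - 16*y)) dy by partial fractions, (6*y**4 - 11*y**3 + 8*y**2 - 52*y - 64)/(y**5 - 16*y) = 1/(y**2 + 4) + 4/(y + 2) - 2/(y - 2) + 4/y: now ∫(4/y) dy + ∫(-2/(y - 2)) dy + ∫(4/(y + 2)) dy + ∫(1/(y**2 + 4)) dy.
Step 2. Evaluate the standard form [assuming y > 0]: now 4*log(y) + ∫(-2/(y - 2)) dy + ∫(4/(y + 2)) dy + ∫(1/(y**2 + 4)) dy.
Step 3. Evaluate the standard form [assuming y > -2]: now 4*log(y) + 4*log(y + 2) + ∫(-2/(y - 2)) dy + ∫(1/(y**2 + 4)) dy.
Step 4. Evaluate the standard form [assuming y > 2]: now 4*log(y) - 2*log(y - 2) + 4*log(y + 2) + ∫(1/(y**2 + 4)) dy.
Step 5. Evaluate the standard form: now 4*log(y) - 2*log(y - 2) + 4*log(y + 2) + atan(y/2)/2.
Answer: 4*log(y) - 2*log(y - 2) + 4*log(y + 2) + atan(y/2)/2.


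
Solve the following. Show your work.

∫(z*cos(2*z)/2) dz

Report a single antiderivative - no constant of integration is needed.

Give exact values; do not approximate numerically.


Step 1. Integrate ∫(z*cos(2*z)/2) dz by parts with u = z, dv = (cos(2*z)/2) dz, so v = sin(2*z)/4: now z*sin(2*z)/4 + ∫(-sin(2*z)/4) dz.
Step 2. Evaluate the standard form: now z*sin(2*z)/4 + cos(2*z)/8.
Answer: z*sin(2*z)/4 + cos(2*z)/8.


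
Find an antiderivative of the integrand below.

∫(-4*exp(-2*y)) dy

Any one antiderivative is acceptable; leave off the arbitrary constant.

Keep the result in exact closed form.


Answer: 2*exp(-2*y).


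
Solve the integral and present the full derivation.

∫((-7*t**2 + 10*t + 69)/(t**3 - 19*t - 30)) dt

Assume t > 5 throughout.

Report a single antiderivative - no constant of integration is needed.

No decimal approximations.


Step 1. Decompose ∫((-7*t**2 + 10*t + 69)/(t**3 - 19*t - 30)) dt by partial fractions, (-7*t**2 + 10*t + 69)/(t**3 - 19*t - 30) = -3/(t + 3) - 3/(t + 2) - 1/(t - 5): now ∫(-1/(t - 5)) dt + ∫(-3/(t + 2)) dt + ∫(-3/(t + 3)) dt.
Step 2. Evaluate the standard form [assuming t > 5]: now -log(t - 5) + ∫(-3/(t + 2)) dt + ∫(-3/(t + 3)) dt.
Step 3. Evaluate the standard form [assuming t > -2]: now -log(t - 5) - 3*log(t + 2) + ∫(-3/(t + 3)) dt.
Step 4. Evaluate the standard form [assuming t > -3]: now -log(t - 5) - 3*log(t + 2) - 3*log(t + 3).
Answer: -log(t - 5) - 3*log(t + 2) - 3*log(t + 3).


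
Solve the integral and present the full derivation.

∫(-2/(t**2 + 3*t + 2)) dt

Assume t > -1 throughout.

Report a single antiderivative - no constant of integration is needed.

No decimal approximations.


Step 1. Decompose ∫(-2/(t**2 + 3*t + 2)) dt by partial fractions, -2/(t**2 + 3*t + 2) = 2/(t + 2) - 2/(t + 1): now ∫(-2/(t + 1)) dt + ∫(2/(t + 2)) dt.
Step 2. Evaluate the standard form [assuming t > -1]: now -2*log(t + 1) + ∫(2/(t + 2)) dt.
Step 3. Evaluate the standard form [assuming t > -2]: now -2*log(t + 1) + 2*log(t + 2).
Answer: -2*log(t + 1) + 2*log(t + 2).


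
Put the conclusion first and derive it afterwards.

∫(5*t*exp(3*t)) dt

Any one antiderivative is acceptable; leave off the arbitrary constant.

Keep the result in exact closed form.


The answer is 5*t*exp(3*t)/3 - 5*exp(3*t)/9.
Step 1. Integrate ∫(5*t*exp(3*t)) dt by parts with u = t, dv = (5*exp(3*t)) dt, so v = 5*exp(3*t)/3: now 5*t*exp(3*t)/3 + ∫(-5*exp(3*t)/3) dt.
Step 2. Evaluate the standard form: now 5*t*exp(3*t)/3 - 5*exp(3*t)/9.
Answer: 5*t*exp(3*t)/3 - 5*exp(3*t)/9.


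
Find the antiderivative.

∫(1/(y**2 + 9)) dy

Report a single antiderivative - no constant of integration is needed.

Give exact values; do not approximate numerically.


Answer: atan(y/3)/3.


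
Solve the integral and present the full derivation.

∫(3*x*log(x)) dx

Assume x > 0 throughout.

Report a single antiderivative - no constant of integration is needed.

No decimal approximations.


Step 1. Integrate ∫(3*x*log(x)) dx by parts with u = log(x), dv = (3*x) dx, so v = 3*x**2/2 [assuming x > 0]: now 3*x**2*log(x)/2 + ∫(-3*x/2) dx.
Step 2. Evaluate the standard form: now 3*x**2*log(x)/2 - 3*x**2/4.
Answer: 3*x**2*log(x)/2 - 3*x**2/4.


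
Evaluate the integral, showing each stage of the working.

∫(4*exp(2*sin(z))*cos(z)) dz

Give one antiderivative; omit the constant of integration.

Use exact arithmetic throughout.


Step 1. Substitute u = sin(z), turning ∫(4*exp(2*sin(z))*cos(z)) dz into ∫(4*exp(2*u)) du: now ∫(4*exp(2*u)) du.
Step 2. Evaluate the standard form: now 2*exp(2*u).
Step 3. Substitute back u = sin(z): now 2*exp(2*sin(z)).
Answer: 2*exp(2*sin(z)).


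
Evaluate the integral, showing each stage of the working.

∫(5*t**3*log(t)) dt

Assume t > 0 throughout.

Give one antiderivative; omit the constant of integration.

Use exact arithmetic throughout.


Step 1. Integrate ∫(5*t**3*log(t)) dt by parts with u = log(t), dv = (5*t**3) dt, so v = 5*t**4/4 [assuming t > 0]: now 5*t**4*log(t)/4 + ∫(-5*t**3/4) dt.
Step 2. Evaluate the standard form: now 5*t**4*log(t)/4 - 5*t**4/16.
Answer: 5*t**4*log(t)/4 - 5*t**4/16.


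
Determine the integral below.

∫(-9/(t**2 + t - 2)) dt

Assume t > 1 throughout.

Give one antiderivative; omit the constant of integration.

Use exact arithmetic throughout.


Answer: -3*log(t - 1) + 3*log(t + 2).


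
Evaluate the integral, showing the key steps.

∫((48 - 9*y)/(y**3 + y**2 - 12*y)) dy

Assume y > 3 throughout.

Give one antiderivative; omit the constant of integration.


Step 1. Decompose ∫((48 - 9*y)/(y**3 + y**2 - 12*y)) dy by partial fractions, (48 - 9*y)/(y**3 + y**2 - 12*y) = 3/(y + 4) + 1/(y - 3) - 4/y: now ∫(-4/y) dy + ∫(1/(y - 3)) dy + ∫(3/(y + 4)) dy.
Step 2. Evaluate the standard form [assuming y > -4]: now 3*log(y + 4) + ∫(-4/y) dy + ∫(1/(y - 3)) dy.
Step 3. Evaluate the standard form [assuming y > 0]: now -4*log(y) + 3*log(y + 4) + ∫(1/(y - 3)) dy.
Step 4. Evaluate the standard form [assuming y > 3]: now -4*log(y) + log(y - 3) + 3*log(y + 4).
Answer: -4*log(y) + log(y - 3) + 3*log(y + 4).


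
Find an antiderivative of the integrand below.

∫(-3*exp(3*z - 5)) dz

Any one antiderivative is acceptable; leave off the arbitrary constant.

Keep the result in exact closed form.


Answer: -exp(3*z - 5).


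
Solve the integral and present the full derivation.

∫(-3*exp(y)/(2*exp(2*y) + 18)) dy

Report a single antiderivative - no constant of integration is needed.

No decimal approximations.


Step 1. Substitute u = exp(y), turning ∫(-3*exp(y)/(2*exp(2*y) + 18)) dy into ∫(-3/(2*(u**2 + 9))) du: now ∫(-3/(2*(u**2 + 9))) du.
Step 2. Evaluate the standard form: now -atan(u/3)/2.
Step 3. Substitute back u = exp(y): now -atan(exp(y)/3)/2.
Answer: -atan(exp(y)/3)/2.


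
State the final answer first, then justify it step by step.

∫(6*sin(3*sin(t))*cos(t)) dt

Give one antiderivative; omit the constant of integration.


The answer is -2*cos(3*sin(t)).
Step 1. Substitute u = sin(t), turning ∫(6*sin(3*sin(t))*cos(t)) dt into ∫(6*sin(3*u)) du: now ∫(6*sin(3*u)) du.
Step 2. Evaluate the standard form: now -2*cos(3*u).
Step 3. Substitute back u = sin(t): now -2*cos(3*sin(t)).
Answer: -2*cos(3*sin(t)).


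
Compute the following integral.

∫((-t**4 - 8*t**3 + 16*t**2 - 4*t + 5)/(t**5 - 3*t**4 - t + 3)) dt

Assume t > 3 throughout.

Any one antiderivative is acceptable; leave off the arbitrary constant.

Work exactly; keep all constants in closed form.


Answer: -2*log(t - 3) - log(t - 1) + 2*log(t + 1) - 2*atan(t).


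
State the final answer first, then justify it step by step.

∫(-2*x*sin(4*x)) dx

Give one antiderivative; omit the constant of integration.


The answer is x*cos(4*x)/2 - sin(4*x)/8.
Step 1. Integrate ∫(-2*x*sin(4*x)) dx by parts with u = x, dv = (-2*sin(4*x)) dx, so v = cos(4*x)/2: now x*cos(4*x)/2 + ∫(-cos(4*x)/2) dx.
Step 2. Evaluate the standard form: now x*cos(4*x)/2 - sin(4*x)/8.
Answer: x*cos(4*x)/2 - sin(4*x)/8.


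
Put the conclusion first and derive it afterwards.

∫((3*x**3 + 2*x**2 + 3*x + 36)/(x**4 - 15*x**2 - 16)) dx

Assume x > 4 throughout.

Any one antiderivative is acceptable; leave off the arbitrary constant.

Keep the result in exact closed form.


The answer is 2*log(x - 4) + log(x + 4) - 2*atan(x).
Step 1. Decompose ∫((3*x**3 + 2*x**2 + 3*x + 36)/(x**4 - 15*x**2 - 16)) dx by partial fractions, (3*x**3 + 2*x**2 + 3*x + 36)/(x**4 - 15*x**2 - 16) = -2/(x**2 + 1) + 1/(x + 4) + 2/(x - 4): now ∫(2/(x - 4)) dx + ∫(1/(x + 4)) dx + ∫(-2/(x**2 + 1)) dx.
Step 2. Evaluate the standard form [assuming x > 4]: now 2*log(x - 4) + ∫(1/(x + 4)) dx + ∫(-2/(x**2 + 1)) dx.
Step 3. Evaluate the standard form [assuming x > -4]: now 2*log(x - 4) + log(x + 4) + ∫(-2/(x**2 + 1)) dx.
Step 4. Evaluate the standard form: now 2*log(x - 4) + log(x + 4) - 2*atan(x).
Answer: 2*log(x - 4) + log(x + 4) - 2*atan(x).


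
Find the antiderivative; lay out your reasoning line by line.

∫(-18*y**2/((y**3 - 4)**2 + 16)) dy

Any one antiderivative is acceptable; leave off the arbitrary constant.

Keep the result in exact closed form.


Step 1. Substitute u = y**3 - 4, turning ∫(-18*y**2/((y**3 - 4)**2 + 16)) dy into ∫(-6/(u**2 + 16)) du: now ∫(-6/(u**2 + 16)) du.
Step 2. Evaluate the standard form: now -3*atan(u/4)/2.
Step 3. Substitute back u = y**3 - 4: now -3*atan(y**3/4 - 1)/2.
Answer: -3*atan(y**3/4 - 1)/2.


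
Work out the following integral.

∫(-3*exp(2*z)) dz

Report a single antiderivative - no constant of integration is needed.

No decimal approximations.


Answer: -3*exp(2*z)/2.


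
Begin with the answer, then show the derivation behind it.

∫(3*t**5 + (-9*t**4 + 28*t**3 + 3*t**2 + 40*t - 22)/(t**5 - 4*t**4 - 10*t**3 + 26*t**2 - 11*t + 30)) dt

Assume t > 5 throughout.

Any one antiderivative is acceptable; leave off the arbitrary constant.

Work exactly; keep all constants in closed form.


The answer is t**6/2 - 3*log(t - 5) - 2*log(t - 2) - 4*log(t + 3) - atan(t).
Step 1. Rewrite: now ∫(3*t**5) dt + ∫((-9*t**4 + 28*t**3 + 3*t**2 + 40*t - 22)/(t**5 - 4*t**4 - 10*t**3 + 26*t**2 - 11*t + 30)) dt.
Step 2. Evaluate the standard form: now t**6/2 + ∫((-9*t**4 + 28*t**3 + 3*t**2 + 40*t - 22)/(t**5 - 4*t**4 - 10*t**3 + 26*t**2 - 11*t + 30)) dt.
Step 3. Decompose ∫((-9*t**4 + 28*t**3 + 3*t**2 + 40*t - 22)/(t**5 - 4*t**4 - 10*t**3 + 26*t**2 - 11*t + 30)) dt by partial fractions, (-9*t**4 + 28*t**3 + 3*t**2 + 40*t - 22)/(t**5 - 4*t**4 - 10*t**3 + 26*t**2 - 11*t + 30) = -1/(t**2 + 1) - 4/(t + 3) - 2/(t - 2) - 3/(t - 5): now t**6/2 + ∫(-3/(t - 5)) dt + ∫(-2/(t - 2)) dt + ∫(-4/(t + 3)) dt + ∫(-1/(t**2 + 1)) dt.
Step 4. Evaluate the standard form [assuming t > 2]: now t**6/2 - 2*log(t - 2) + ∫(-3/(t - 5)) dt + ∫(-4/(t + 3)) dt + ∫(-1/(t**2 + 1)) dt.
Step 5. Evaluate the standard form [assuming t > 5]: now t**6/2 - 3*log(t - 5) - 2*log(t - 2) + ∫(-4/(t + 3)) dt + ∫(-1/(t**2 + 1)) dt.
Step 6. Evaluate the standard form [assuming t > -3]: now t**6/2 - 3*log(t - 5) - 2*log(t - 2) - 4*log(t + 3) + ∫(-1/(t**2 + 1)) dt.
Step 7. Evaluate the standard form: now t**6/2 - 3*log(t - 5) - 2*log(t - 2) - 4*log(t + 3) - atan(t).
Answer: t**6/2 - 3*log(t - 5) - 2*log(t - 2) - 4*log(t + 3) - atan(t).


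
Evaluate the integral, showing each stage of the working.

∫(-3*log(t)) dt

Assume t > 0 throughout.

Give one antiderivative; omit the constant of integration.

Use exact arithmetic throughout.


Step 1. Integrate ∫(-3*log(t)) dt by parts with u = log(t), dv = (-3) dt, so v = -3*t [assuming t > 0]: now -3*t*log(t) + ∫(3) dt.
Step 2. Evaluate the standard form: now -3*t*log(t) + 3*t.
Answer: -3*t*log(t) + 3*t.


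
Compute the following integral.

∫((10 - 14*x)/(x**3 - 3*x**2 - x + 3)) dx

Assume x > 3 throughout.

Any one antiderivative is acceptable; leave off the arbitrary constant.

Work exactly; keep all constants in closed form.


Answer: -4*log(x - 3) + log(x - 1) + 3*log(x + 1).


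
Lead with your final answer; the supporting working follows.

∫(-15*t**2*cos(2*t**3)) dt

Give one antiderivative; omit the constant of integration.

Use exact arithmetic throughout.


The answer is -5*sin(2*t**3)/2.
Step 1. Substitute u = t**3, turning ∫(-15*t**2*cos(2*t**3)) dt into ∫(-5*cos(2*u)) du: now ∫(-5*cos(2*u)) du.
Step 2. Evaluate the standard form: now -5*sin(2*u)/2.
Step 3. Substitute back u = t**3: now -5*sin(2*t**3)/2.
Answer: -5*sin(2*t**3)/2.


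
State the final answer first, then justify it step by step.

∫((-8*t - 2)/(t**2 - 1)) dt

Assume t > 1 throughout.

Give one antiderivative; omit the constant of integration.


The answer is -5*log(t - 1) - 3*log(t + 1).
Step 1. Decompose ∫((-8*t - 2)/(t**2 - 1)) dt by partial fractions, (-8*t - 2)/(t**2 - 1) = -3/(t + 1) - 5/(t - 1): now ∫(-5/(t - 1)) dt + ∫(-3/(t + 1)) dt.
Step 2. Evaluate the standard form [assuming t > -1]: now -3*log(t + 1) + ∫(-5/(t - 1)) dt.
Step 3. Evaluate the standard form [assuming t > 1]: now -5*log(t - 1) - 3*log(t + 1).
Answer: -5*log(t - 1) - 3*log(t + 1).


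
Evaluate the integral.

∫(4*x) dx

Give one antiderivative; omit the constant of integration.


Answer: 2*x**2.


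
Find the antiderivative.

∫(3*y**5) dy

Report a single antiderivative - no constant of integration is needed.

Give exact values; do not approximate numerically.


Answer: y**6/2.


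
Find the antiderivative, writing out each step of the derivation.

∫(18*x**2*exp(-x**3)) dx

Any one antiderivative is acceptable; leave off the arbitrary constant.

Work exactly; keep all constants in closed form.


Step 1. Substitute u = x**3, turning ∫(18*x**2*exp(-x**3)) dx into ∫(6*exp(-u)) du: now ∫(6*exp(-u)) du.
Step 2. Evaluate the standard form: now -6*exp(-u).
Step 3. Substitute back u = x**3: now -6*exp(-x**3).
Answer: -6*exp(-x**3).


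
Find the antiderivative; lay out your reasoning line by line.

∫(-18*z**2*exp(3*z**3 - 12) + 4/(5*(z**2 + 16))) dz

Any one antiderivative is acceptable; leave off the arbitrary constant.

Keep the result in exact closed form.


Step 1. Rewrite: now ∫(-18*z**2*exp(3*z**3 - 12)) dz + ∫(4/(5*(z**2 + 16))) dz.
Step 2. Substitute u = z**3 - 4, turning ∫(-18*z**2*exp(3*z**3 - 12)) dz into ∫(-6*exp(3*u)) du: now ∫(4/(5*(z**2 + 16))) dz + ∫(-6*exp(3*u)) du.
Step 3. Evaluate the standard form: now -2*exp(3*u) + ∫(4/(5*(z**2 + 16))) dz.
Step 4. Substitute back u = z**3 - 4: now -2*exp(3*z**3 - 12) + ∫(4/(5*(z**2 + 16))) dz.
Step 5. Evaluate the standard form: now -2*exp(3*z**3 - 12) + atan(z/4)/5.
Answer: -2*exp(3*z**3 - 12) + atan(z/4)/5.


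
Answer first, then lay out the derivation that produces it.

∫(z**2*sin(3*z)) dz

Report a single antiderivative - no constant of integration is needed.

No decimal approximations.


The answer is -z**2*cos(3*z)/3 + 2*z*sin(3*z)/9 + 2*cos(3*z)/27.
Step 1. Integrate ∫(z**2*sin(3*z)) dz by parts with u = z**2, dv = (sin(3*z)) dz, so v = -cos(3*z)/3: now -z**2*cos(3*z)/3 + ∫(2*z*cos(3*z)/3) dz.
Step 2. Integrate ∫(2*z*cos(3*z)/3) dz by parts with u = z, dv = (2*cos(3*z)/3) dz, so v = 2*sin(3*z)/9: now -z**2*cos(3*z)/3 + 2*z*sin(3*z)/9 + ∫(-2*sin(3*z)/9) dz.
Step 3. Evaluate the standard form: now -z**2*cos(3*z)/3 + 2*z*sin(3*z)/9 + 2*cos(3*z)/27.
Answer: -z**2*cos(3*z)/3 + 2*z*sin(3*z)/9 + 2*cos(3*z)/27.


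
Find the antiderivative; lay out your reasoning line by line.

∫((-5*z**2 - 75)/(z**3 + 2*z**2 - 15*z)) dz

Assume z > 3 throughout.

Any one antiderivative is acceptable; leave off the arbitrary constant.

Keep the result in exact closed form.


Step 1. Decompose ∫((-5*z**2 - 75)/(z**3 + 2*z**2 - 15*z)) dz by partial fractions, (-5*z**2 - 75)/(z**3 + 2*z**2 - 15*z) = -5/(z + 5) - 5/(z - 3) + 5/z: now ∫(5/z) dz + ∫(-5/(z - 3)) dz + ∫(-5/(z + 5)) dz.
Step 2. Evaluate the standard form [assuming z > 3]: now -5*log(z - 3) + ∫(5/z) dz + ∫(-5/(z + 5)) dz.
Step 3. Evaluate the standard form [assuming z > -5]: now -5*log(z - 3) - 5*log(z + 5) + ∫(5/z) dz.
Step 4. Evaluate the standard form [assuming z > 0]: now 5*log(z) - 5*log(z - 3) - 5*log(z + 5).
Answer: 5*log(z) - 5*log(z - 3) - 5*log(z + 5).


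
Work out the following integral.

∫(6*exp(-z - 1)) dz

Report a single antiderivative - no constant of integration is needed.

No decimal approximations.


Answer: -6*exp(-z - 1).


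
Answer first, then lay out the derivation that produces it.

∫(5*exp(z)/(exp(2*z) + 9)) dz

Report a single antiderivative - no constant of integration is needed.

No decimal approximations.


The answer is 5*atan(exp(z)/3)/3.
Step 1. Substitute u = exp(z), turning ∫(5*exp(z)/(exp(2*z) + 9)) dz into ∫(5/(u**2 + 9)) du: now ∫(5/(u**2 + 9)) du.
Step 2. Evaluate the standard form: now 5*atan(u/3)/3.
Step 3. Substitute back u = exp(z): now 5*atan(exp(z)/3)/3.
Answer: 5*atan(exp(z)/3)/3.


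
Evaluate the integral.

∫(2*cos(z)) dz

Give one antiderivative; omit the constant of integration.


Answer: 2*sin(z).


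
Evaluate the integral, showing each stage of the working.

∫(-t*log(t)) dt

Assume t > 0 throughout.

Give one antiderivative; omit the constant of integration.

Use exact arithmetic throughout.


Step 1. Integrate ∫(-t*log(t)) dt by parts with u = log(t), dv = (-t) dt, so v = -t**2/2 [assuming t > 0]: now -t**2*log(t)/2 + ∫(t/2) dt.
Step 2. Evaluate the standard form: now -t**2*log(t)/2 + t**2/4.
Answer: -t**2*log(t)/2 + t**2/4.


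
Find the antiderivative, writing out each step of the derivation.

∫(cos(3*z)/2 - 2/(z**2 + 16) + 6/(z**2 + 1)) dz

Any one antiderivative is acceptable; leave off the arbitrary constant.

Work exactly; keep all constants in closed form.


Step 1. Rewrite: now ∫(6/(z**2 + 1)) dz + ∫(-2/(z**2 + 16)) dz + ∫(cos(3*z)/2) dz.
Step 2. Evaluate the standard form: now -atan(z/4)/2 + ∫(6/(z**2 + 1)) dz + ∫(cos(3*z)/2) dz.
Step 3. Evaluate the standard form: now -atan(z/4)/2 + 6*atan(z) + ∫(cos(3*z)/2) dz.
Step 4. Evaluate the standard form: now sin(3*z)/6 - atan(z/4)/2 + 6*atan(z).
Answer: sin(3*z)/6 - atan(z/4)/2 + 6*atan(z).


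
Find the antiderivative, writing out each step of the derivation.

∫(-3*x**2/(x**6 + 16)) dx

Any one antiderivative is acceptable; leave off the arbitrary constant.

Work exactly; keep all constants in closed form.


Step 1. Substitute u = x**3, turning ∫(-3*x**2/(x**6 + 16)) dx into ∫(-1/(u**2 + 16)) du: now ∫(-1/(u**2 + 16)) du.
Step 2. Evaluate the standard form: now -atan(u/4)/4.
Step 3. Substitute back u = x**3: now -atan(x**3/4)/4.
Answer: -atan(x**3/4)/4.


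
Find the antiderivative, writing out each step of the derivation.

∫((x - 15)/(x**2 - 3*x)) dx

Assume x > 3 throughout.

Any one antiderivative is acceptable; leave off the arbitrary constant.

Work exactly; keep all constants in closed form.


Step 1. Decompose ∫((x - 15)/(x**2 - 3*x)) dx by partial fractions, (x - 15)/(x**2 - 3*x) = -4/(x - 3) + 5/x: now ∫(5/x) dx + ∫(-4/(x - 3)) dx.
Step 2. Evaluate the standard form [assuming x > 0]: now 5*log(x) + ∫(-4/(x - 3)) dx.
Step 3. Evaluate the standard form [assuming x > 3]: now 5*log(x) - 4*log(x - 3).
Answer: 5*log(x) - 4*log(x - 3).


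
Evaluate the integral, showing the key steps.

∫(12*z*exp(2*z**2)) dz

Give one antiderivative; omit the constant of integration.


Step 1. Substitute u = z**2, turning ∫(12*z*exp(2*z**2)) dz into ∫(6*exp(2*u)) du: now ∫(6*exp(2*u)) du.
Step 2. Evaluate the standard form: now 3*exp(2*u).
Step 3. Substitute back u = z**2: now 3*exp(2*z**2).
Answer: 3*exp(2*z**2).


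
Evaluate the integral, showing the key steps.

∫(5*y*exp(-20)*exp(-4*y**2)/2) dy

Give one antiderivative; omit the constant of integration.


Step 1. Substitute u = y**2 + 5, turning ∫(5*y*exp(-20)*exp(-4*y**2)/2) dy into ∫(5*exp(-4*u)/4) du: now ∫(5*exp(-4*u)/4) du.
Step 2. Evaluate the standard form: now -5*exp(-4*u)/16.
Step 3. Substitute back u = y**2 + 5: now -5*exp(-4*y**2 - 20)/16.
Answer: -5*exp(-4*y**2 - 20)/16.


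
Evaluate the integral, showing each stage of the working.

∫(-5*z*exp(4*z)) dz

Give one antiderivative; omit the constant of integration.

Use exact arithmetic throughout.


Step 1. Integrate ∫(-5*z*exp(4*z)) dz by parts with u = z, dv = (-5*exp(4*z)) dz, so v = -5*exp(4*z)/4: now -5*z*exp(4*z)/4 + ∫(5*exp(4*z)/4) dz.
Step 2. Evaluate the standard form: now -5*z*exp(4*z)/4 + 5*exp(4*z)/16.
Answer: -5*z*exp(4*z)/4 + 5*exp(4*z)/16.


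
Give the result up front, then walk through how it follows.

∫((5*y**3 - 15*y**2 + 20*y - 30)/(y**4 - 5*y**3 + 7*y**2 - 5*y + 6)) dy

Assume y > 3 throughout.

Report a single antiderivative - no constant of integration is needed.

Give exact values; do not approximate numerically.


The answer is 3*log(y - 3) + 2*log(y - 2) - 3*atan(y).
Step 1. Decompose ∫((5*y**3 - 15*y**2 + 20*y - 30)/(y**4 - 5*y**3 + 7*y**2 - 5*y + 6)) dy by partial fractions, (5*y**3 - 15*y**2 + 20*y - 30)/(y**4 - 5*y**3 + 7*y**2 - 5*y + 6) = -3/(y**2 + 1) + 2/(y - 2) + 3/(y - 3): now ∫(3/(y - 3)) dy + ∫(2/(y - 2)) dy + ∫(-3/(y**2 + 1)) dy.
Step 2. Evaluate the standard form [assuming y > 3]: now 3*log(y - 3) + ∫(2/(y - 2)) dy + ∫(-3/(y**2 + 1)) dy.
Step 3. Evaluate the standard form [assuming y > 2]: now 3*log(y - 3) + 2*log(y - 2) + ∫(-3/(y**2 + 1)) dy.
Step 4. Evaluate the standard form: now 3*log(y - 3) + 2*log(y - 2) - 3*atan(y).
Answer: 3*log(y - 3) + 2*log(y - 2) - 3*atan(y).


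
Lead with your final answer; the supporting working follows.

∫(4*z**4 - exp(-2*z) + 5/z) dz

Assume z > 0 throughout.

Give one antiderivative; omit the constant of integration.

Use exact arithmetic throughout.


The answer is 4*z**5/5 + 5*log(z) + exp(-2*z)/2.
Step 1. Rewrite: now ∫(5/z) dz + ∫(4*z**4) dz + ∫(-exp(-2*z)) dz.
Step 2. Evaluate the standard form: now ∫(5/z) dz + ∫(4*z**4) dz + exp(-2*z)/2.
Step 3. Evaluate the standard form: now 4*z**5/5 + ∫(5/z) dz + exp(-2*z)/2.
Step 4. Evaluate the standard form [assuming z > 0]: now 4*z**5/5 + 5*log(z) + exp(-2*z)/2.
Answer: 4*z**5/5 + 5*log(z) + exp(-2*z)/2.
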